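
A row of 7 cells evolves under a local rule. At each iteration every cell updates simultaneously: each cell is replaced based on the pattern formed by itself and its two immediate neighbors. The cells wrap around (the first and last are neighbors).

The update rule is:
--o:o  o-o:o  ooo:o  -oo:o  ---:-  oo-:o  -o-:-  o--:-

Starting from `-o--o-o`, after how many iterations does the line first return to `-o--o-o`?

iteration 1: o--o-o-
iteration 2: --o-o-o
iteration 3: -o-o-o-
iteration 4: o-o-o--
iteration 5: -o-o--o
iteration 6: o-o--o-
iteration 7: -o--o-o

7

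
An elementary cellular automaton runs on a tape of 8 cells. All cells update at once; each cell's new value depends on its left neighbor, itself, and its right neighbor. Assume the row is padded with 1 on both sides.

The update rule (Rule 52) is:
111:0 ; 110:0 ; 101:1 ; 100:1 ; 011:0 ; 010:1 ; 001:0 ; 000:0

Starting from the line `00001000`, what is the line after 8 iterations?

00010001

iteration 1: 10001100
iteration 2: 01000010
iteration 3: 11100011
iteration 4: 00010000
iteration 5: 10011000
iteration 6: 01000100
iteration 7: 11100110
iteration 8: 00010001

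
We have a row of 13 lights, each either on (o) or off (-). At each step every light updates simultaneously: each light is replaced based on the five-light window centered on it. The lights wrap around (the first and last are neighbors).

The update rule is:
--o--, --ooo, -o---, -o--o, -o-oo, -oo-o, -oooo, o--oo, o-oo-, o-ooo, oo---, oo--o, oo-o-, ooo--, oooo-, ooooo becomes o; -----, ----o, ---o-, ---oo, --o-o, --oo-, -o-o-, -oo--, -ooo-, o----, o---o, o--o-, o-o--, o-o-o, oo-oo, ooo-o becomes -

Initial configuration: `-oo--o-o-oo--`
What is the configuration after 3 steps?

---o----oo-o-
---oo----oo-o
o----o----oo-

o----o----oo-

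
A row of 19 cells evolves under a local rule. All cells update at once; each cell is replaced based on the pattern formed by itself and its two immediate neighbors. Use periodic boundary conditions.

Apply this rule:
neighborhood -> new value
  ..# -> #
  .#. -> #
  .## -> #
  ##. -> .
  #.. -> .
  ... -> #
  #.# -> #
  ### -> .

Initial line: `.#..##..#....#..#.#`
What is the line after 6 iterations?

#....##..##..##...#

##.##..##.####.####
..##..##.##...##...
###..##.##..###..##
....##.##..##...##.
#####.##..##..###..
#....##..##..##...#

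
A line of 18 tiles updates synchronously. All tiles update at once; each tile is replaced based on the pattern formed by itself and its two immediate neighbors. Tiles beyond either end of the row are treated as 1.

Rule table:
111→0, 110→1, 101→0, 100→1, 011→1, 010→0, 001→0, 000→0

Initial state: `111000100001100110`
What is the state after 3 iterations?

001100010001110110
101110001001010110
101011000100000110

101011000100000110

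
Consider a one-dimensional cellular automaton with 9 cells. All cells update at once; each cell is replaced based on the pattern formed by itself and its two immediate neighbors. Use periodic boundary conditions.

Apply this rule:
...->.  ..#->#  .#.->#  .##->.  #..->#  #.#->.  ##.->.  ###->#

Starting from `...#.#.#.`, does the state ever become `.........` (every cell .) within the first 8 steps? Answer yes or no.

..##.#.##
##...#...
..#.###.#
###..#..#
##.#####.
....###..
...#.#.#.  (repeats step 0; period 7)
step 8: ..##.#.##
step 8 is ..##.#.##, still not uniform .

no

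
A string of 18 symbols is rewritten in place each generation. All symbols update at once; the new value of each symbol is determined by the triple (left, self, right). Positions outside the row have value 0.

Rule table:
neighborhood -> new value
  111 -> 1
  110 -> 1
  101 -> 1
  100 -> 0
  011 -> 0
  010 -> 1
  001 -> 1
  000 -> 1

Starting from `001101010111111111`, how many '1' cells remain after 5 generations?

14

110111111011111111
011011111101111111
101101111110111111
110110111111011111
011011011111101111
count of 1: 14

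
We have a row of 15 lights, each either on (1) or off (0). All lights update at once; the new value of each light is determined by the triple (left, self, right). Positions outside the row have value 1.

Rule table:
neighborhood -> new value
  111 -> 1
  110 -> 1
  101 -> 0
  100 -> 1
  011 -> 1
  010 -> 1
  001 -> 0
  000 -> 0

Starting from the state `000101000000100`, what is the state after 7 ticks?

tick 1: 100101100000110
tick 2: 110101110000110
tick 3: 110101111000110
tick 4: 110101111100110
tick 5: 110101111110110
tick 6: 110101111110110  (fixed point — unchanged through tick 7)

110101111110110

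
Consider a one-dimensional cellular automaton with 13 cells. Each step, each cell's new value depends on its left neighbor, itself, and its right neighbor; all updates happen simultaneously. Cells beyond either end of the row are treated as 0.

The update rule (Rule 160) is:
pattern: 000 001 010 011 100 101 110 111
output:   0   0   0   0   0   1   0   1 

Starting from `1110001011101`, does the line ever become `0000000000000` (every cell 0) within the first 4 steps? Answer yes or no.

yes

0100000101010
0000000010100
0000000001000
0000000000000
all cells are 0 at step 4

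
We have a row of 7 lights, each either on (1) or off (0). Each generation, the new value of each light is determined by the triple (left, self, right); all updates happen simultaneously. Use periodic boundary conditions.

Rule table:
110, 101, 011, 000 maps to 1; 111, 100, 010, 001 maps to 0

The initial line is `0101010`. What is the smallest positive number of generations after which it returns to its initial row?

14

0010100
1001001
1000001
1011101
1110111
0011100
1010101
1101011
0110110
0111110
0100010
0001000
1100011
0101010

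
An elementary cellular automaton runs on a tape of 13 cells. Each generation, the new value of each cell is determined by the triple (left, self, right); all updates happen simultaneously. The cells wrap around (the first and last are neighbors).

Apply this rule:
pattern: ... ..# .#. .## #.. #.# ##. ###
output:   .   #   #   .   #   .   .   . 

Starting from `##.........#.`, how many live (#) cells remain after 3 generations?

6

generation 1: ..#.......##.
generation 2: .###.....#..#
generation 3: ....#...#####
count of #: 6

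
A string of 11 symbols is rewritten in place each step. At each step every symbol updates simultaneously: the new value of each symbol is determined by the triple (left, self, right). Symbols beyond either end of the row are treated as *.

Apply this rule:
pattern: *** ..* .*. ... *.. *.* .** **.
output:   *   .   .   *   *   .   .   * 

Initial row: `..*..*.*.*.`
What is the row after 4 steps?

*..*.......
**..******.
***..*****.
****..****.

****..****.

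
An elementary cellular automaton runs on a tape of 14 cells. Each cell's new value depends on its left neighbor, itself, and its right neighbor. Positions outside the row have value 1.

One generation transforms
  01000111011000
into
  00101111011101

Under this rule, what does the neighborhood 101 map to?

0

At position 0 the neighborhood is 101; the next row has 0 there.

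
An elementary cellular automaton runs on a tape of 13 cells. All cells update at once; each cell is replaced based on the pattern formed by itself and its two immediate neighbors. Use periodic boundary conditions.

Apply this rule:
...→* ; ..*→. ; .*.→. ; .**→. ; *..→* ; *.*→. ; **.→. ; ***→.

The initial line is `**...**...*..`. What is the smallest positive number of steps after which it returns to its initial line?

..**...**..*.
*...**...*..*
.**...**..*..
...**...*..**
**...**..*...
..**...*..**.
*...**..*...*
.**...*..**..
...**..*...**
**...*..**...
..**..*...**.
*...*..**...*
.**..*...**..
...*..**...**
**..*...**...
..*..**...**.
*..*...**...*
.*..**...**..
..*...**...**
*..**...**...
.*...**...**.
..**...**...*
*...**...**..
.**...**...*.
...**...**..*
**...**...*..

26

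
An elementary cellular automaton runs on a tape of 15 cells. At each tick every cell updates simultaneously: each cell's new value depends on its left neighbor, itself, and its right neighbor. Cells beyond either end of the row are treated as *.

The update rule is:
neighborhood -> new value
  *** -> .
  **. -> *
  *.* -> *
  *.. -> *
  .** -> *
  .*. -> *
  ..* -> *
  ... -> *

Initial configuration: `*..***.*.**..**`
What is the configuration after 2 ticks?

tick 1: ****.*********.
tick 2: ...***.......**

...***.......**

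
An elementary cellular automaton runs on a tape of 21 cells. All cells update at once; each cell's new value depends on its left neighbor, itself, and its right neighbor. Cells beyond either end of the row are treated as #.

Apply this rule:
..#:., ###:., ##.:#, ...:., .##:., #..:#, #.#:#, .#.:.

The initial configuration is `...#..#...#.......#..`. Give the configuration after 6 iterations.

.##.##...#..#...#....

#...#..#...#.......#.
##...#..#...#.......#
.##...#..#...#.......
#.##...#..#...#......
##.##...#..#...#.....
.##.##...#..#...#....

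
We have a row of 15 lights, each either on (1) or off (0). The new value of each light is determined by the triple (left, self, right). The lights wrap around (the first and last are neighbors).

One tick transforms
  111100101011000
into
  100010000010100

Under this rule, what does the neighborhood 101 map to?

At position 7 the neighborhood is 101; the next row has 0 there.

0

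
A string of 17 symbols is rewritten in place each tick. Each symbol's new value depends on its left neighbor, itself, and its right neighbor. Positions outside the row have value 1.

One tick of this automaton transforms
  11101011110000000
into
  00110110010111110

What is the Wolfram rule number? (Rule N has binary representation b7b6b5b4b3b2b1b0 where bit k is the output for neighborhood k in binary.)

position 0: 111 → 0  (bit 7 = 0)
position 2: 110 → 1  (bit 6 = 1)
position 3: 101 → 1  (bit 5 = 1)
position 10: 100 → 0  (bit 4 = 0)
position 6: 011 → 1  (bit 3 = 1)
position 4: 010 → 0  (bit 2 = 0)
position 16: 001 → 0  (bit 1 = 0)
position 11: 000 → 1  (bit 0 = 1)
bits b7..b0 = 01101001 = 105

105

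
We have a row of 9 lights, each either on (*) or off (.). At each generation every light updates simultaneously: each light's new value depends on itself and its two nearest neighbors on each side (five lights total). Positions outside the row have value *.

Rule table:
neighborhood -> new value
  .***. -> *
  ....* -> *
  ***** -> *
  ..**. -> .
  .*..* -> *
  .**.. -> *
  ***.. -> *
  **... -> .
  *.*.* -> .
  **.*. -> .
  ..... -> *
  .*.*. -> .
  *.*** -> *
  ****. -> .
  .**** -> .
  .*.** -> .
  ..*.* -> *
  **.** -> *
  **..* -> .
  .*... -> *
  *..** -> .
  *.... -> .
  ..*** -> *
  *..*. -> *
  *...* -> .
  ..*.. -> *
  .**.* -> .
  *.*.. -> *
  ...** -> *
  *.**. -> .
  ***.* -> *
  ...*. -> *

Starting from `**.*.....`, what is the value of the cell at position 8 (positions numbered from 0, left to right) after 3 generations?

*

.*.**.***
.....**.*
..***..**
position 8 holds *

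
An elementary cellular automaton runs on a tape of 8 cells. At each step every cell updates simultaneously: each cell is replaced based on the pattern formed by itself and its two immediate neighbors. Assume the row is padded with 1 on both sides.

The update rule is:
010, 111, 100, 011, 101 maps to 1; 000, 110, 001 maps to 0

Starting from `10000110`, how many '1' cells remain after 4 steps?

7

01000101
11100111
11010111
10111111
count of 1: 7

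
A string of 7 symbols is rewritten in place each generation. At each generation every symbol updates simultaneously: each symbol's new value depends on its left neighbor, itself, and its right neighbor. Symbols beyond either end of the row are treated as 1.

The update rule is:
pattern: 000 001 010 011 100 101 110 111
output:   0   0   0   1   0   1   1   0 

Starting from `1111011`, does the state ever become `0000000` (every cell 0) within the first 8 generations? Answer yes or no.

0001110
0001011
0000110
0000111
0000100
0000000
all cells are 0 at generation 6

yes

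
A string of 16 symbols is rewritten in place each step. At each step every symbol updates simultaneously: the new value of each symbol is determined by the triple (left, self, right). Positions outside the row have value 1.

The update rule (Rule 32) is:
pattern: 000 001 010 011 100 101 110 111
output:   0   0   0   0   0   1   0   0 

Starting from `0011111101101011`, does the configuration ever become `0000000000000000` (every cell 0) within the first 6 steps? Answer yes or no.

0000000010010100
0000000000001000
0000000000000000
all cells are 0 at step 3

yes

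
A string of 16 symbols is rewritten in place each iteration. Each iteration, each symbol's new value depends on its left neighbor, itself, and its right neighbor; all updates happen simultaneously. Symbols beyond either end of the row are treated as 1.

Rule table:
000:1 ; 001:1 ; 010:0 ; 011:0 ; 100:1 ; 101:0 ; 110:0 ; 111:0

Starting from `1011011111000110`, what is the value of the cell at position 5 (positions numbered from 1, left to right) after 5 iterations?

0

0000000000111000
1111111111000111
0000000000111000  (repeats iteration 1; period 2)
iteration 5: 0000000000111000
position 5 holds 0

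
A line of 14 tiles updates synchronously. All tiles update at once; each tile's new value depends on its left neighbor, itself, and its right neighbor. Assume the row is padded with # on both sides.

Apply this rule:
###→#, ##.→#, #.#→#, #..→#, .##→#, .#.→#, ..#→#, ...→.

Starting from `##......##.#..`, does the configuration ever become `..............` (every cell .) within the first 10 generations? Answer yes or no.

no

###....#######
####..########
##############
##############  (fixed point — unchanged through generation 10)
generation 10 is ##############, still not uniform .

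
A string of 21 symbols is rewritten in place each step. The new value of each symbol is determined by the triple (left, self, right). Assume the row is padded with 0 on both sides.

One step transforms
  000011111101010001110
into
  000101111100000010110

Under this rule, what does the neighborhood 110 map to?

1

At position 9 the neighborhood is 110; the next row has 1 there.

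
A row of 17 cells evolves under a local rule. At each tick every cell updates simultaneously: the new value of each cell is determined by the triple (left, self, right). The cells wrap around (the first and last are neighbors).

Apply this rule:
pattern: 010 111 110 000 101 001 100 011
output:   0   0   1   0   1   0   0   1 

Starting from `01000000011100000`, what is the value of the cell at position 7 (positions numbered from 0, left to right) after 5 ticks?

0

00000000010100000
00000000001000000
00000000000000000
00000000000000000  (fixed point — unchanged through tick 5)
position 7 holds 0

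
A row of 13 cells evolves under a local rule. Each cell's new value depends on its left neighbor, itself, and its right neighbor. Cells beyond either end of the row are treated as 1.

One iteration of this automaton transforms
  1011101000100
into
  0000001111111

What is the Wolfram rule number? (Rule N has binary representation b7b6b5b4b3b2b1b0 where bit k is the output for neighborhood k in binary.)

position 3: 111 → 0  (bit 7 = 0)
position 0: 110 → 0  (bit 6 = 0)
position 1: 101 → 0  (bit 5 = 0)
position 7: 100 → 1  (bit 4 = 1)
position 2: 011 → 0  (bit 3 = 0)
position 6: 010 → 1  (bit 2 = 1)
position 9: 001 → 1  (bit 1 = 1)
position 8: 000 → 1  (bit 0 = 1)
bits b7..b0 = 00010111 = 23

23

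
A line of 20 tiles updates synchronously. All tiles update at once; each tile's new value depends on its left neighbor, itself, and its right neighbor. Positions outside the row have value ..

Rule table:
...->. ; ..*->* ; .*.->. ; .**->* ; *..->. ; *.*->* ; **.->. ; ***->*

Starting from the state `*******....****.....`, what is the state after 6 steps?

step 1: ******....****......
step 2: *****....****.......
step 3: ****....****........
step 4: ***....****.........
step 5: **....****..........
step 6: *....****...........

*....****...........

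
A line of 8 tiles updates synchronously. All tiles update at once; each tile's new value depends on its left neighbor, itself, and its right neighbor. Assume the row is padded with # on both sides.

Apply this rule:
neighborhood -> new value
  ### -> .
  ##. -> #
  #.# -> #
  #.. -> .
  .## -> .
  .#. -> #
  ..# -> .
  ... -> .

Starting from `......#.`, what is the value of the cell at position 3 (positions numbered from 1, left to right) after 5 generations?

.

......##
........
........  (fixed point — unchanged through generation 5)
position 3 holds .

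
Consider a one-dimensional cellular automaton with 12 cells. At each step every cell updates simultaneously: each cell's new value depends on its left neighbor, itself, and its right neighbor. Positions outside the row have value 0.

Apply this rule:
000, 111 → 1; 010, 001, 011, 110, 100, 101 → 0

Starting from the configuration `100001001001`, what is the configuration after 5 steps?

001111001001

step 1: 001100000000
step 2: 100001111111
step 3: 001100111110
step 4: 100000011100
step 5: 001111001001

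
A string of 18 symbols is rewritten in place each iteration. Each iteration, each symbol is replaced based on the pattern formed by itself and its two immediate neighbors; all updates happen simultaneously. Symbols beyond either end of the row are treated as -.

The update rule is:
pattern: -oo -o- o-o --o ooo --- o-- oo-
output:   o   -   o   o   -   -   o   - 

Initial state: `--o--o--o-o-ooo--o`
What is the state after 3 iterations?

-oo-oo-o-oo-oo--o-

-o-oo-oo-o-oo--oo-
o-oo-oo-o-oo-ooo-o
-oo-oo-o-oo-oo--o-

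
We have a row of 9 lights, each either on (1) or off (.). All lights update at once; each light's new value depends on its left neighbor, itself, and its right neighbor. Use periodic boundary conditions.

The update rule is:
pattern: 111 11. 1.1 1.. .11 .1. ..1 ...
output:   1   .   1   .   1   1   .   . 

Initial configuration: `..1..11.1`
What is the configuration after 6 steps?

..1..1.11
..1..111.
..1..11..
..1..1...
..1..1...  (fixed point — unchanged through step 6)

..1..1...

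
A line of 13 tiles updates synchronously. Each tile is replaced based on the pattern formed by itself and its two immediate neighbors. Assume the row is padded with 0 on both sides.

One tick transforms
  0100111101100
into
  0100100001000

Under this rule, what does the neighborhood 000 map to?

At position 12 the neighborhood is 000; the next row has 0 there.

0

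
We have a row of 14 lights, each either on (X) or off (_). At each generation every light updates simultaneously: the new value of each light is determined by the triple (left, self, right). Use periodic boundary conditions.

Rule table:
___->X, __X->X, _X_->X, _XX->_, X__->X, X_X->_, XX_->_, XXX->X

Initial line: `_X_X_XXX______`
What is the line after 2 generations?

XX_X__X_XXXXXX
X__XXXX__XXXXX

X__XXXX__XXXXX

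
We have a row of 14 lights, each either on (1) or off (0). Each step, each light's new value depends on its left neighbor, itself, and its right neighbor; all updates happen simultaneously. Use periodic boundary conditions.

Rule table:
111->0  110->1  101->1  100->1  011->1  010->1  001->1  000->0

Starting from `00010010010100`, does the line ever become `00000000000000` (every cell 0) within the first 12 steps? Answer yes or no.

yes

step 1: 00111111111110
step 2: 01100000000011
step 3: 11110000000111
step 4: 00011000001100
step 5: 00111100011110
step 6: 01100110110011
step 7: 11111111111111
step 8: 00000000000000
all cells are 0 at step 8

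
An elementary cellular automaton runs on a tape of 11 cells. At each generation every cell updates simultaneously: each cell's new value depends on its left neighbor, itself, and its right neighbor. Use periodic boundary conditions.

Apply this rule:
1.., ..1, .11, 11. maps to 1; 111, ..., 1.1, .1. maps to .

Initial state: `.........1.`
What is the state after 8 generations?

........1.1
1......1...
.1....1.1.1
..1..1.....
.1.11.1....
1..11..1...
.111111.1.1
.1....1....

.1....1....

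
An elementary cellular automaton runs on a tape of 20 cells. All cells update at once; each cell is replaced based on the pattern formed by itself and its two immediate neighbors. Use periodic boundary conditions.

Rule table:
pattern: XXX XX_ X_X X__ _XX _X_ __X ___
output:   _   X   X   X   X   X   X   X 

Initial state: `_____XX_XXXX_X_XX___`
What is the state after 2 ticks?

XXXXXXXXX__XXXXXXXXX
________XXXX________

________XXXX________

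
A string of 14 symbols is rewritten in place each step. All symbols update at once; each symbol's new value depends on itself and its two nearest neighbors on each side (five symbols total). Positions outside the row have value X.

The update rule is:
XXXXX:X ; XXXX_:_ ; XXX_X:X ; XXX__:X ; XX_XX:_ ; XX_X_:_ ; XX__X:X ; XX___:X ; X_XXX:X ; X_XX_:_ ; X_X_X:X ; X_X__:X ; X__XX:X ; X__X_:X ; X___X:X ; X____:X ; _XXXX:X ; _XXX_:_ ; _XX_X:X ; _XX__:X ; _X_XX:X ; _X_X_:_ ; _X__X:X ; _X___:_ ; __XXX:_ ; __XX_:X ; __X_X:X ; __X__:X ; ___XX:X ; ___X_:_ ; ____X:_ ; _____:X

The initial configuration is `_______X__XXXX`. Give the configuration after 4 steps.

X_X_XXXXXXXXXX

XXXXX__XXX_XXX
XXX_XXX__X_XXX
X_X_X_XXXXXXXX
X_X_XXXXXXXXXX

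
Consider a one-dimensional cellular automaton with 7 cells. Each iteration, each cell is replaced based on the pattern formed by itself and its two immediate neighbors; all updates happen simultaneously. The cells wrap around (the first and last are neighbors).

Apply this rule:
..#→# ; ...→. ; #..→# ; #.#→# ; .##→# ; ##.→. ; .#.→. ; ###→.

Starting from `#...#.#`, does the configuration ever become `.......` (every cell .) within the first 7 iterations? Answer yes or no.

.#.#.##
#.#.##.
.#.##.#
#.##.#.
.##.#.#
##.#.#.
#.#.#.#
iteration 7 is #.#.#.#, still not uniform .

no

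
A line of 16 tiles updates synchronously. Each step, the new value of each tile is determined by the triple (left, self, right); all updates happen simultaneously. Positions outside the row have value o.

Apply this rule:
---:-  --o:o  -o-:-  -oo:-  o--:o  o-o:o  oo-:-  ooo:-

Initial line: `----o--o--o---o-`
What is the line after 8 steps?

-oo-o--o--o-o-o-

o--o-oo-oo-o-o-o
-oo-o--o--o-o-o-
o--o-oo-oo-o-o-o  (repeats step 1; period 2)
step 8: -oo-o--o--o-o-o-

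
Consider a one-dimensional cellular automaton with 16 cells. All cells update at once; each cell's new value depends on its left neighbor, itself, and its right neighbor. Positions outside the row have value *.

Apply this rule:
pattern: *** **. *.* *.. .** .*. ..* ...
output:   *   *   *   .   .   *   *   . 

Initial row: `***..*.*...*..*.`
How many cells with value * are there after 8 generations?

***.****..**.***
****.***.*.**.**
*****.*****.**.*
******.*****.**.
*******.*****.**
********.*****.*
*********.*****.
**********.*****
count of *: 15

15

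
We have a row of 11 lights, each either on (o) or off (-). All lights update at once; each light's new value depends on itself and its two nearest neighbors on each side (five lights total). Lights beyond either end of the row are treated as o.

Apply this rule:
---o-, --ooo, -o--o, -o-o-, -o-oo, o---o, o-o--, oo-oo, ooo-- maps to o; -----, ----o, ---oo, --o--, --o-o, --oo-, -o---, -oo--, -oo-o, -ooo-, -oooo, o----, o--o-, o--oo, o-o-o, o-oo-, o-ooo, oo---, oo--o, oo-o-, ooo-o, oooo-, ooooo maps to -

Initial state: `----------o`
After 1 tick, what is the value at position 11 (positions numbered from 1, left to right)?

----------o
position 11 holds o

o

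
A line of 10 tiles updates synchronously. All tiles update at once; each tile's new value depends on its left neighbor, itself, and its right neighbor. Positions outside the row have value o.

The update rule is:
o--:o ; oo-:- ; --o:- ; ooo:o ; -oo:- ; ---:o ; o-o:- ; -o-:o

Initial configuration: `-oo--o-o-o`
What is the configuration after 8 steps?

-ooo----o-

---o-o-o--
oo-o-o-oo-
o--o-o----
-o-o-oooo-
-o-o--oo--
-o-oo---o-
-o---oo-o-
-ooo----o-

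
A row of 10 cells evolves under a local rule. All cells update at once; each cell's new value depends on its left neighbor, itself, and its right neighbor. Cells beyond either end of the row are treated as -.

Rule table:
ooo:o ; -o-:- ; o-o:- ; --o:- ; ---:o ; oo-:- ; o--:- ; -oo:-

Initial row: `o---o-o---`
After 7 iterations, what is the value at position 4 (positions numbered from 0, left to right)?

o

--o-----oo
o---ooo---
--o--o--oo
o---------
--oooooooo
o--oooooo-
----oooo--
position 4 holds o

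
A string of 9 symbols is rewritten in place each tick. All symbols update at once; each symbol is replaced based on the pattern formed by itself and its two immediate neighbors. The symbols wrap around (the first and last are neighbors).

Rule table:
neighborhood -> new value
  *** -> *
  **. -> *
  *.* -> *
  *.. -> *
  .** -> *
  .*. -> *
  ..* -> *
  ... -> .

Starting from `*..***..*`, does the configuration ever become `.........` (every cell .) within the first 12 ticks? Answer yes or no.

tick 1: *********
tick 2: *********  (fixed point — unchanged through tick 12)
tick 12 is *********, still not uniform .

no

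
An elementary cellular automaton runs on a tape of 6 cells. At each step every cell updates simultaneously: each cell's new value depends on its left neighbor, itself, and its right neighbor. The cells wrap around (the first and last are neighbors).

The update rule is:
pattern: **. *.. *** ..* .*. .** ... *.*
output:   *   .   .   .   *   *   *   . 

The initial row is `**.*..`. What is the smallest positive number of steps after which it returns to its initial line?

**.*..

1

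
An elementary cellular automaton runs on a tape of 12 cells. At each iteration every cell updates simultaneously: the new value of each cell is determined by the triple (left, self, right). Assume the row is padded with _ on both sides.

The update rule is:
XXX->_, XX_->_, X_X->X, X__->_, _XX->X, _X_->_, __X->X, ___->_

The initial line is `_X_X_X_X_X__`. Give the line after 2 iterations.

iteration 1: X_X_X_X_X___
iteration 2: _X_X_X_X____

_X_X_X_X____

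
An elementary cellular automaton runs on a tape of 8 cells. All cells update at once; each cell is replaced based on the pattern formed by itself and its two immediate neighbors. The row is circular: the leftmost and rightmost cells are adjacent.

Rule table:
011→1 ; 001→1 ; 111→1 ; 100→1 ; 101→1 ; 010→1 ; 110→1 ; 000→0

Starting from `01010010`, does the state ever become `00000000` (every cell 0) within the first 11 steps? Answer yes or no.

no

step 1: 11111111
step 2: 11111111  (fixed point — unchanged through step 11)
step 11 is 11111111, still not uniform 0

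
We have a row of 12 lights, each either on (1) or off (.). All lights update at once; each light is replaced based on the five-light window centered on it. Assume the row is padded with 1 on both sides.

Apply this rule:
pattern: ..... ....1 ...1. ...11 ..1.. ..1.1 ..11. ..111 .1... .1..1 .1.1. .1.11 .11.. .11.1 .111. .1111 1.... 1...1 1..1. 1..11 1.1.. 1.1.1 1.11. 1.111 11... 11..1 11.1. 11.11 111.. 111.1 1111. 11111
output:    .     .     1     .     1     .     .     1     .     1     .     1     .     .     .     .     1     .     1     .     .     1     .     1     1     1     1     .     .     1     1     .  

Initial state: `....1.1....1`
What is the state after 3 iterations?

iteration 1: 11.1....1..1
iteration 2: 111..1.111.1
iteration 3: .1.11.11.1.1

.1.11.11.1.1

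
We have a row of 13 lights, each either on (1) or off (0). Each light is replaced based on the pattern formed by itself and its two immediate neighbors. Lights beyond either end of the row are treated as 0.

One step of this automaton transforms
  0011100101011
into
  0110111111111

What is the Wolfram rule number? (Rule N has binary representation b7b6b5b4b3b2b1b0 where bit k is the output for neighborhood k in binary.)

position 3: 111 → 0  (bit 7 = 0)
position 4: 110 → 1  (bit 6 = 1)
position 8: 101 → 1  (bit 5 = 1)
position 5: 100 → 1  (bit 4 = 1)
position 2: 011 → 1  (bit 3 = 1)
position 7: 010 → 1  (bit 2 = 1)
position 1: 001 → 1  (bit 1 = 1)
position 0: 000 → 0  (bit 0 = 0)
bits b7..b0 = 01111110 = 126

126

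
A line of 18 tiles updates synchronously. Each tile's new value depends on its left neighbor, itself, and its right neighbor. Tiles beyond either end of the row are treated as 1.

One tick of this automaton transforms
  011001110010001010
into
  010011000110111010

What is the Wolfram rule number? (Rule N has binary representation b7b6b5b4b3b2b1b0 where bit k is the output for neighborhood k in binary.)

15

position 6: 111 → 0  (bit 7 = 0)
position 2: 110 → 0  (bit 6 = 0)
position 0: 101 → 0  (bit 5 = 0)
position 3: 100 → 0  (bit 4 = 0)
position 1: 011 → 1  (bit 3 = 1)
position 10: 010 → 1  (bit 2 = 1)
position 4: 001 → 1  (bit 1 = 1)
position 12: 000 → 1  (bit 0 = 1)
bits b7..b0 = 00001111 = 15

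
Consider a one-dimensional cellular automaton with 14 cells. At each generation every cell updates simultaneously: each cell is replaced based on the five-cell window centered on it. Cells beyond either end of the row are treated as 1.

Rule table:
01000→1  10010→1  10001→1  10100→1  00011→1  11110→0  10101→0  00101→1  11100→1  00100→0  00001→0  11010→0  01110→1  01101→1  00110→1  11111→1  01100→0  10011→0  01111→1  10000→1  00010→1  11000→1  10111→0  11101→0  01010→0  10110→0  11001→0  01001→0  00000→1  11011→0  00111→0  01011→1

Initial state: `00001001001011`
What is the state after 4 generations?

11000010001011

11010010011101
00010100001000
11110111010111
11000010001011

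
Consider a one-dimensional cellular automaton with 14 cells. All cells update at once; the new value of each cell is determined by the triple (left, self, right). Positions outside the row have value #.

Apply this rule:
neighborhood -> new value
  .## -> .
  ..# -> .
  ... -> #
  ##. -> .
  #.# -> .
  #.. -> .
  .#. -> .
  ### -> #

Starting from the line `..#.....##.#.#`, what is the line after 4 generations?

.#######..#...

....###.......
.##..#..#####.
.........###..
.#######..#...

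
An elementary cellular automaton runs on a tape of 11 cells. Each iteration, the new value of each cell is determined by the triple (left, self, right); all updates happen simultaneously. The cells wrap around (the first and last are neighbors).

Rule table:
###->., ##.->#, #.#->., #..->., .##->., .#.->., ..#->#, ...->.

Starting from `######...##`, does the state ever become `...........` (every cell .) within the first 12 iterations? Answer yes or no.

iteration 1: .....#..#..
iteration 2: ....#..#...
iteration 3: ...#..#....
iteration 4: ..#..#.....
iteration 5: .#..#......
iteration 6: #..#.......
iteration 7: ..#.......#
iteration 8: .#.......#.
iteration 9: #.......#..
iteration 10: .......#..#
iteration 11: ......#..#.
iteration 12: .....#..#..
iteration 12 is .....#..#.., still not uniform .

no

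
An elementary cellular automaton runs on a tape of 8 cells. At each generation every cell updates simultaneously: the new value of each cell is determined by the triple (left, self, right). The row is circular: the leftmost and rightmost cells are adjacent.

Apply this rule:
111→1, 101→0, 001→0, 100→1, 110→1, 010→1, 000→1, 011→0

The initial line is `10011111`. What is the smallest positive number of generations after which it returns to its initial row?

generation 1: 11001111
generation 2: 11100111
generation 3: 11110011
generation 4: 11111001
generation 5: 11111100
generation 6: 01111110
generation 7: 00111111
generation 8: 10011111

8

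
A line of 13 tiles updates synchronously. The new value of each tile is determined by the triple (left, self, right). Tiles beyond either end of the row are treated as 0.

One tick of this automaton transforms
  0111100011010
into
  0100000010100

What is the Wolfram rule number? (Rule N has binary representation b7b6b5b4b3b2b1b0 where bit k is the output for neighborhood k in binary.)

40

position 2: 111 → 0  (bit 7 = 0)
position 4: 110 → 0  (bit 6 = 0)
position 10: 101 → 1  (bit 5 = 1)
position 5: 100 → 0  (bit 4 = 0)
position 1: 011 → 1  (bit 3 = 1)
position 11: 010 → 0  (bit 2 = 0)
position 0: 001 → 0  (bit 1 = 0)
position 6: 000 → 0  (bit 0 = 0)
bits b7..b0 = 00101000 = 40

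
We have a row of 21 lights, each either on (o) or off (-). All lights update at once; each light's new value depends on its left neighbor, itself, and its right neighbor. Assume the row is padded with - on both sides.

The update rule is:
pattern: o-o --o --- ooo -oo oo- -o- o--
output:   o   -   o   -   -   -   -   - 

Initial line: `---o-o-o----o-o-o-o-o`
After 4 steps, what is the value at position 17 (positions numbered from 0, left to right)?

-

oo--o-o--oo--o-o-o-o-
-----o--------o-o-o--
oooo---oooooo--o-o--o
-----o----------o----
position 17 holds -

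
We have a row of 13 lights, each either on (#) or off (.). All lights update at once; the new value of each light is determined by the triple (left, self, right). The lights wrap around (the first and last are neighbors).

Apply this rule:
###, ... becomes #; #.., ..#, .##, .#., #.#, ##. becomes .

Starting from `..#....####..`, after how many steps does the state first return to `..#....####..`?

#...##..##..#
..#..........
#...#########
..#..########
......######.
#####..####..
.###....##...
..#..##....##
........##...
#######....##
######..##..#
#####........
.###..######.
..#....####..

14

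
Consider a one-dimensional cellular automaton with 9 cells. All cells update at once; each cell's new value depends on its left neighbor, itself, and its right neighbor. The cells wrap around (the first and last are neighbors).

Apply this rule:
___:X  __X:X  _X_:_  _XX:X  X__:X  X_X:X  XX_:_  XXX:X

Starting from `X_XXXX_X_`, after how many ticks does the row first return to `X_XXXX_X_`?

9

tick 1: _XXXX_X_X
tick 2: XXXX_X_X_
tick 3: XXX_X_X_X
tick 4: XX_X_X_XX
tick 5: X_X_X_XXX
tick 6: _X_X_XXXX
tick 7: X_X_XXXX_
tick 8: _X_XXXX_X
tick 9: X_XXXX_X_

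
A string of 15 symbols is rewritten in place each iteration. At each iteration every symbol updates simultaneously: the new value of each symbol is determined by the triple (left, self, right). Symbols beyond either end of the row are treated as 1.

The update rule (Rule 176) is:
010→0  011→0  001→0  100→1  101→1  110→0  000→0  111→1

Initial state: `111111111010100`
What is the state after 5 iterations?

111111110101010
111111101010101
111111010101010
111110101010101
111101010101010

111101010101010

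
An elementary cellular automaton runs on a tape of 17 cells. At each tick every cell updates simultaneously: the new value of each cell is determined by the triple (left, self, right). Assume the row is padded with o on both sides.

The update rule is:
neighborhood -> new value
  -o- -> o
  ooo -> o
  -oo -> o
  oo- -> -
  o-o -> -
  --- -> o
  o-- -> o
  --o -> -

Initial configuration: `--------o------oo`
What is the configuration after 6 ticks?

oo--o-o-o--o-o-oo

ooooooo-oooooo-oo
oooooo--ooooo--oo
ooooo-o-oooo-o-oo
oooo--o-ooo--o-oo
ooo-o-o-oo-o-o-oo
oo--o-o-o--o-o-oo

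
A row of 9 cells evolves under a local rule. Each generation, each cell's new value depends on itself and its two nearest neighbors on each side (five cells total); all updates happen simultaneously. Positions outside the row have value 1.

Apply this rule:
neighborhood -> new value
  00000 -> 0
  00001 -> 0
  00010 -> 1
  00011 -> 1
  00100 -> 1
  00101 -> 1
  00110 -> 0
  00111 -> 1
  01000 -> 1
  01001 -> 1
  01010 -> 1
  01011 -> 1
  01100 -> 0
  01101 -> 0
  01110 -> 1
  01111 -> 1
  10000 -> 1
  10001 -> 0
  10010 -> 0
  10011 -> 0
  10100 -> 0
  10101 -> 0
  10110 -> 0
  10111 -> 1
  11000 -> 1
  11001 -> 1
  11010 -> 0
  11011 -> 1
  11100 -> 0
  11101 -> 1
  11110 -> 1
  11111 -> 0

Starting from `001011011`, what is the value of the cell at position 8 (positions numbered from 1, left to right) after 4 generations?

0

generation 1: 101100111
generation 2: 110010110
generation 3: 101011001
generation 4: 100100101
position 8 holds 0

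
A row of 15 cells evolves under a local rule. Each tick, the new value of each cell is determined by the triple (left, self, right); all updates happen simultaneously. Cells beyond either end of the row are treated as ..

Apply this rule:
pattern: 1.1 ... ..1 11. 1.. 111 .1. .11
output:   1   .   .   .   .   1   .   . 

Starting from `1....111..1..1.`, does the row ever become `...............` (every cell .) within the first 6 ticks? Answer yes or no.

yes

......1........
...............
all cells are . at tick 2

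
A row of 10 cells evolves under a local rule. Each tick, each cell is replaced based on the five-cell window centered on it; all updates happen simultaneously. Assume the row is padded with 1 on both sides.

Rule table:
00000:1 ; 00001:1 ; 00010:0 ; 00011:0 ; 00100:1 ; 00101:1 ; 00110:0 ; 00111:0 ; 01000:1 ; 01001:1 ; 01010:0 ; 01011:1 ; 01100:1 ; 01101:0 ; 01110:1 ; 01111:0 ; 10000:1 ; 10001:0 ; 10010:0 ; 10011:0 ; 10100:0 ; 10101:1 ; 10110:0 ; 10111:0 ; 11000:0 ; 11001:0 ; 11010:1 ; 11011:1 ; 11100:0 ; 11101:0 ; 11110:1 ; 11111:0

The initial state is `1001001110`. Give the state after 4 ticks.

1001010000

tick 1: 0001100101
tick 2: 0000100110
tick 3: 0110110001
tick 4: 1001010000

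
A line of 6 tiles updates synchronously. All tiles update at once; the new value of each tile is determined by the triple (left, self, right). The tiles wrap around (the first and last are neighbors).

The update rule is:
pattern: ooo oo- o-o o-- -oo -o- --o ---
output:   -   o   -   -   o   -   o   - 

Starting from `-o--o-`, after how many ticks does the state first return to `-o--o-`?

3

o--o--
--o--o
-o--o-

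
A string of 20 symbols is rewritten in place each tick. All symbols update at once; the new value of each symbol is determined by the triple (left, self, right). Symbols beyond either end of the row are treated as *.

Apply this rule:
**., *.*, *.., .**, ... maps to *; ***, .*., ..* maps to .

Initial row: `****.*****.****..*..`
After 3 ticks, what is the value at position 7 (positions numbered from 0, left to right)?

...***...***..**..*.
**.*.***.*.**.***..*
.**.**.**.*****.**.*
position 7 holds *

*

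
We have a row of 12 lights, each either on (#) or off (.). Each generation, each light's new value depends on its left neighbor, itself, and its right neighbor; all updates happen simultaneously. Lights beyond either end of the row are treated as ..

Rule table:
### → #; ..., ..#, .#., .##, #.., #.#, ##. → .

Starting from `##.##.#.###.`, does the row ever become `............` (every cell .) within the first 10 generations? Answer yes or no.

yes

.........#..
............
all cells are . at generation 2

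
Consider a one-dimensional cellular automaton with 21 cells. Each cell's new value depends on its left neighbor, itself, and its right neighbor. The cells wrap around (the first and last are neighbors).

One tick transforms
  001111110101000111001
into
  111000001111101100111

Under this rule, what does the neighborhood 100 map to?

1

At position 0 the neighborhood is 100; the next row has 1 there.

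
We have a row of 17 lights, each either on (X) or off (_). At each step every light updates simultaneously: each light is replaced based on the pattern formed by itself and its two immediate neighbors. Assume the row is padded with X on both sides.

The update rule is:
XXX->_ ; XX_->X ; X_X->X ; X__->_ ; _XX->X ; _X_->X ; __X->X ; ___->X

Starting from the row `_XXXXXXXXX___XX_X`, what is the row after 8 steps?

XXXX___X_XXXXXXX_

XX_______X_XXXXXX
_X_XXXXXXXXX_____
XXXX_______X_XXXX
___X_XXXXXXXXX___
_XXXXX_______X_XX
XX___X_XXXXXXXXX_
_X_XXXXX_______XX
XXXX___X_XXXXXXX_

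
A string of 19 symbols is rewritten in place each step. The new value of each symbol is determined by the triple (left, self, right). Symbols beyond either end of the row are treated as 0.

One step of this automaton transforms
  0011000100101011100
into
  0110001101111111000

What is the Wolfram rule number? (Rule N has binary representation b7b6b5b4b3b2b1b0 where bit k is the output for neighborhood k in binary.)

position 15: 111 → 1  (bit 7 = 1)
position 3: 110 → 0  (bit 6 = 0)
position 11: 101 → 1  (bit 5 = 1)
position 4: 100 → 0  (bit 4 = 0)
position 2: 011 → 1  (bit 3 = 1)
position 7: 010 → 1  (bit 2 = 1)
position 1: 001 → 1  (bit 1 = 1)
position 0: 000 → 0  (bit 0 = 0)
bits b7..b0 = 10101110 = 174

174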